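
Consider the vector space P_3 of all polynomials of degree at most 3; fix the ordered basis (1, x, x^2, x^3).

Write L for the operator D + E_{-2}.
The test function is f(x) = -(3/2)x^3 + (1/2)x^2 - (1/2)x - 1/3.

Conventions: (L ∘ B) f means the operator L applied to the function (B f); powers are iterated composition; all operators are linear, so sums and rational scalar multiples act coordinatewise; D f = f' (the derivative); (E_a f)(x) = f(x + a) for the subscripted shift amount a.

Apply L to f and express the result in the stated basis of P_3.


D f = -(9/2)x^2 + x - 1/2
E_{-2} f = -(3/2)x^3 + (19/2)x^2 - (41/2)x + 44/3
(D + E_{-2}) f = -(3/2)x^3 + 5x^2 - (39/2)x + 85/6

g(x) = -(3/2)x^3 + 5x^2 - (39/2)x + 85/6


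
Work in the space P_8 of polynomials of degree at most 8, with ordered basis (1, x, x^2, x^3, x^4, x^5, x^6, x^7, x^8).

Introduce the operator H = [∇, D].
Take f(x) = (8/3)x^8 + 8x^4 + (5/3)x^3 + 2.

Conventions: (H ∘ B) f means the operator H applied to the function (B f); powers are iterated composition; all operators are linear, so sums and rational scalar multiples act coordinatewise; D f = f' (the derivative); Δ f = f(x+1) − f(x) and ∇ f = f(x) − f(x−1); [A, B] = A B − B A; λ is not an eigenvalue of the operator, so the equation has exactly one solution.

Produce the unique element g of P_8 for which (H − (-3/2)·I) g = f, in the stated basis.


the image equals g(x) = (16/9)x^8 + (16/3)x^4 + (10/9)x^3 + 4/3

write g with unknown coordinates in the stated basis and equate coefficients in (H − (-3/2)·I) g = f
solving from the highest basis element down gives g = (16/9)x^8 + (16/3)x^4 + (10/9)x^3 + 4/3
check: H g = 0
so H g − (-3/2)·g = (8/3)x^8 + 8x^4 + (5/3)x^3 + 2 = f ✓


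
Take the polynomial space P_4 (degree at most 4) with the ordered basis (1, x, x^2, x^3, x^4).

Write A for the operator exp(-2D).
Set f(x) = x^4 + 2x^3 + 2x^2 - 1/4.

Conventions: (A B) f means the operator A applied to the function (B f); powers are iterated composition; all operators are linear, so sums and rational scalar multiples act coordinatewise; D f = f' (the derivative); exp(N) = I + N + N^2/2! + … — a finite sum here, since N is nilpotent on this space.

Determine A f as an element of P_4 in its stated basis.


order-1 term: -8x^3 - 12x^2 - 8x
order-2 term: 24x^2 + 24x + 8
order-3 term: -32x - 16
order-4 term: 16
the series for exp(-2D) f terminates at order 4
exp(-2D) f = x^4 - 6x^3 + 14x^2 - 16x + 31/4

g(x) = x^4 - 6x^3 + 14x^2 - 16x + 31/4


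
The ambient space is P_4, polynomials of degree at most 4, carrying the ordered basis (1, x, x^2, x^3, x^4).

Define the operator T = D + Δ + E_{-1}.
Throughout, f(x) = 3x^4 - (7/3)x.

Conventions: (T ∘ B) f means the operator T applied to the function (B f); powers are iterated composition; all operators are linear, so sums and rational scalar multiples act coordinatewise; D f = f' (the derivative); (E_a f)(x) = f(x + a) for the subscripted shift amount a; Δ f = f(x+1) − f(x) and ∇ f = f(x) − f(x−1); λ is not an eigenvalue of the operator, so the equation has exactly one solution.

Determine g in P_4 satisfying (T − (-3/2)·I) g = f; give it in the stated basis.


the image equals g(x) = (6/5)x^4 - (48/25)x^3 - (432/125)x^2 + (12074/1875)x - 7228/9375

write g with unknown coordinates in the stated basis and equate coefficients in (T − (-3/2)·I) g = f
solving from the highest basis element down gives g = (6/5)x^4 - (48/25)x^3 - (432/125)x^2 + (12074/1875)x - 7228/9375
check: T g = (6/5)x^4 + (72/25)x^3 + (648/125)x^2 - (22486/1875)x + 3614/3125
so T g − (-3/2)·g = 3x^4 - (7/3)x = f ✓


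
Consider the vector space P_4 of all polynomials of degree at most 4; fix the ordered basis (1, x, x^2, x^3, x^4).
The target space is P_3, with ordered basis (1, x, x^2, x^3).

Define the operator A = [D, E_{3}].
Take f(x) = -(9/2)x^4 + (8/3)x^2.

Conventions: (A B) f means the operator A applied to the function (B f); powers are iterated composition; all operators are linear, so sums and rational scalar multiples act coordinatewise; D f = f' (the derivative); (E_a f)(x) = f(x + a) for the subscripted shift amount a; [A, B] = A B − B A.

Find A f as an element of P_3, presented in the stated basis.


the result is g(x) = 0

E_{3} f = -(9/2)x^4 - 54x^3 - (721/3)x^2 - 470x - 681/2
D E_{3} f = -18x^3 - 162x^2 - (1442/3)x - 470
D f = -18x^3 + (16/3)x
E_{3} D f = -18x^3 - 162x^2 - (1442/3)x - 470
[D, E_{3}] f = 0


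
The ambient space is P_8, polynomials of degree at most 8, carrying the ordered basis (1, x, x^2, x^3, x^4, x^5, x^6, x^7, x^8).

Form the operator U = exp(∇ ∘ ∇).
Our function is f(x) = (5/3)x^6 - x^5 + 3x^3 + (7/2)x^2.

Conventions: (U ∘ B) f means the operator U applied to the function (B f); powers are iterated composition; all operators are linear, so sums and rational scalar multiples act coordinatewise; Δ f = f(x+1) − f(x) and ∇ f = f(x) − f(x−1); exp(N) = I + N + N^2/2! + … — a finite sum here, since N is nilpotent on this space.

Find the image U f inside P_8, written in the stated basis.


order-1 term: 50x^4 - 220x^3 + 410x^2 - 352x + 367/3
order-2 term: 300x^2 - 1260x + 1420
order-3 term: 200
the series for exp(∇ ∘ ∇) f terminates at order 3
exp(∇ ∘ ∇) f = (5/3)x^6 - x^5 + 50x^4 - 217x^3 + (1427/2)x^2 - 1612x + 5227/3

the result is g(x) = (5/3)x^6 - x^5 + 50x^4 - 217x^3 + (1427/2)x^2 - 1612x + 5227/3


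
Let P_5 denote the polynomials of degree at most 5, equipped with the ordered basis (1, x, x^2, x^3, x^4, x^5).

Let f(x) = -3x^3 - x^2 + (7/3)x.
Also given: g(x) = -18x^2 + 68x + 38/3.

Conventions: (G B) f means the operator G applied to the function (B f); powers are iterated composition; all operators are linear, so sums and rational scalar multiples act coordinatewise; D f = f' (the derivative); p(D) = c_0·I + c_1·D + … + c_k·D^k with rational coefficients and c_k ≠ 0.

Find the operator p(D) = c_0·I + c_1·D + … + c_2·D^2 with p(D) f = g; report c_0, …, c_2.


D^0 f = -3x^3 - x^2 + (7/3)x
D^1 f = -9x^2 - 2x + 7/3
D^2 f = -18x - 2
matching coefficients of g against c_0 f + c_1 Df + … from the top degree down determines the c_i
solution: c_0 = 0, c_1 = 2, c_2 = -4

p(D) = 2·D − 4·D^2, i.e. c_0 = 0, c_1 = 2, c_2 = -4


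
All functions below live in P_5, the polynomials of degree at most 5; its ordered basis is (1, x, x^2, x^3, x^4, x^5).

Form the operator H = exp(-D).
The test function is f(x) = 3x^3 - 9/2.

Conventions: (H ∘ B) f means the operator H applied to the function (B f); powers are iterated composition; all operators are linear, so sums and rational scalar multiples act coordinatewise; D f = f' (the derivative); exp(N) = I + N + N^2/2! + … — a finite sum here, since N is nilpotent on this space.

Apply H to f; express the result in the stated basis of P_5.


the result is g(x) = 3x^3 - 9x^2 + 9x - 15/2

order-1 term: -9x^2
order-2 term: 9x
order-3 term: -3
the series for exp(-D) f terminates at order 3
exp(-D) f = 3x^3 - 9x^2 + 9x - 15/2


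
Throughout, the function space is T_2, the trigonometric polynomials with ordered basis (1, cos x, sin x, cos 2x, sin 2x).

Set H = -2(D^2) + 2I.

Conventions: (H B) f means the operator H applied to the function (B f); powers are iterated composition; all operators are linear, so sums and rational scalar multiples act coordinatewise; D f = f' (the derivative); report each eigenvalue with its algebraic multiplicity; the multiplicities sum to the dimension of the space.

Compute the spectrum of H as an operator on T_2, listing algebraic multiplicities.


λ = 2 (multiplicity 1), λ = 4 (multiplicity 2), λ = 10 (multiplicity 2)

image of 1: 2
image of cos x: 4cos x
image of sin x: 4sin x
image of cos 2x: 10cos 2x
image of sin 2x: 10sin 2x
the matrix is diagonal; its diagonal is (2, 4, 4, 10, 10)
for a triangular matrix the eigenvalues are the diagonal entries, with algebraic multiplicity their repetition count


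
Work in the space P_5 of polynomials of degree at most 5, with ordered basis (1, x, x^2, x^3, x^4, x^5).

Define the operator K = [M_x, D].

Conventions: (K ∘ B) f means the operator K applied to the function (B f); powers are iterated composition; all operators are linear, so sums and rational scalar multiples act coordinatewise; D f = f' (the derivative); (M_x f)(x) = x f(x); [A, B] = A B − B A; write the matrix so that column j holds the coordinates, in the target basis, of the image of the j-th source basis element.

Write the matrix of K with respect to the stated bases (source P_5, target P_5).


image of 1: -1
image of x: -x
image of x^2: -x^2
image of x^3: -x^3
image of x^4: -x^4
image of x^5: -x^5
each image's coordinates form column j of the matrix

the matrix is [[-1, 0, 0, 0, 0, 0]; [0, -1, 0, 0, 0, 0]; [0, 0, -1, 0, 0, 0]; [0, 0, 0, -1, 0, 0]; [0, 0, 0, 0, -1, 0]; [0, 0, 0, 0, 0, -1]] (rows listed top to bottom)


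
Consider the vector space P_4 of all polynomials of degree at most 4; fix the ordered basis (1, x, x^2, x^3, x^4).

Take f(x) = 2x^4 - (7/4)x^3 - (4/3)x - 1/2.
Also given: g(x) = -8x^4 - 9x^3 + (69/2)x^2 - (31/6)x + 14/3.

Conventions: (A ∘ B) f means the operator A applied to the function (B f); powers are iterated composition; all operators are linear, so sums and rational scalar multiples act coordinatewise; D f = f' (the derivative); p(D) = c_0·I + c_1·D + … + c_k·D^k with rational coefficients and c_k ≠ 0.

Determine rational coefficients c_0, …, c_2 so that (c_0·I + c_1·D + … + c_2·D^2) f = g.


D^0 f = 2x^4 - (7/4)x^3 - (4/3)x - 1/2
D^1 f = 8x^3 - (21/4)x^2 - 4/3
D^2 f = 24x^2 - (21/2)x
matching coefficients of g against c_0 f + c_1 Df + … from the top degree down determines the c_i
solution: c_0 = -4, c_1 = -2, c_2 = 1

c_0 = -4, c_1 = -2, c_2 = 1


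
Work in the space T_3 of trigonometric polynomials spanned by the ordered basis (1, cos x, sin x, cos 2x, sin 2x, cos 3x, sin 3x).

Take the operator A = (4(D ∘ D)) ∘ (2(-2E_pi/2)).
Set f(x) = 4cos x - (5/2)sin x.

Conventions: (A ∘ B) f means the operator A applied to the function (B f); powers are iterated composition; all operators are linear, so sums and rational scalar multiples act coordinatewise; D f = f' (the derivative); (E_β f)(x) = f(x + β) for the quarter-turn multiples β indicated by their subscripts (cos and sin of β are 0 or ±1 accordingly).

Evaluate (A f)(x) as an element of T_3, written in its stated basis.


E_pi/2 f = -(5/2)cos x - 4sin x
(-2E_pi/2) f = 5cos x + 8sin x
(2(-2E_pi/2)) f = 10cos x + 16sin x
D (2(-2E_pi/2)) f = 16cos x - 10sin x
D D (2(-2E_pi/2)) f = -10cos x - 16sin x
(4(D ∘ D)) (2(-2E_pi/2)) f = -40cos x - 64sin x

the result is g(x) = -40cos x - 64sin x


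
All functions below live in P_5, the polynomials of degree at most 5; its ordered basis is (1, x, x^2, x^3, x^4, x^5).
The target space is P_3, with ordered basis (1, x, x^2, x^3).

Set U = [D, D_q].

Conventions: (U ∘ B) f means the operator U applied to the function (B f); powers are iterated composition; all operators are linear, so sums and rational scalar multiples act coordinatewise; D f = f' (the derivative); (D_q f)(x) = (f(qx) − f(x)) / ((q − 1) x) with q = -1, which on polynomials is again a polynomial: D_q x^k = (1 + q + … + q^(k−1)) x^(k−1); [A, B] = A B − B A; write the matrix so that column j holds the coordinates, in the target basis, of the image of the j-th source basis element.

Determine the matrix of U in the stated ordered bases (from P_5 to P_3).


image of 1: 0
image of x: 0
image of x^2: -2
image of x^3: 2x
image of x^4: -4x^2
image of x^5: 4x^3
each image's coordinates form column j of the matrix

the matrix is [[0, 0, -2, 0, 0, 0]; [0, 0, 0, 2, 0, 0]; [0, 0, 0, 0, -4, 0]; [0, 0, 0, 0, 0, 4]] (rows listed top to bottom)


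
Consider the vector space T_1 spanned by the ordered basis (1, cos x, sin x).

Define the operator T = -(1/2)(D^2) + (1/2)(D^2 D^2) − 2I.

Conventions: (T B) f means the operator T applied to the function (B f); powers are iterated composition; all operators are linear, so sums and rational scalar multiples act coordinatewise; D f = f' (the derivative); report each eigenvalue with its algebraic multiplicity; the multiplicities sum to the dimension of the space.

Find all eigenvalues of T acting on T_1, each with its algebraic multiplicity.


image of 1: -2
image of cos x: -cos x
image of sin x: -sin x
the matrix is diagonal; its diagonal is (-2, -1, -1)
for a triangular matrix the eigenvalues are the diagonal entries, with algebraic multiplicity their repetition count

λ = -2 (multiplicity 1), λ = -1 (multiplicity 2)


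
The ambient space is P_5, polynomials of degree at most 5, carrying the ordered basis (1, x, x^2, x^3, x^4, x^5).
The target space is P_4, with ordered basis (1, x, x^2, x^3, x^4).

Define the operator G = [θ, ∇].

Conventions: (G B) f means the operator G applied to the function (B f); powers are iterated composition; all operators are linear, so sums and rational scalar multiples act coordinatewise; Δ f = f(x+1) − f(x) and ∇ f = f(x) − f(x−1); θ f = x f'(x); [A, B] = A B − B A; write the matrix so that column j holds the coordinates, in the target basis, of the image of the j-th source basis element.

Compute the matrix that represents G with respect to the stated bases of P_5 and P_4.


the matrix is [[0, -1, 2, -3, 4, -5]; [0, 0, -2, 6, -12, 20]; [0, 0, 0, -3, 12, -30]; [0, 0, 0, 0, -4, 20]; [0, 0, 0, 0, 0, -5]] (rows listed top to bottom)

image of 1: 0
image of x: -1
image of x^2: -2x + 2
image of x^3: -3x^2 + 6x - 3
image of x^4: -4x^3 + 12x^2 - 12x + 4
image of x^5: -5x^4 + 20x^3 - 30x^2 + 20x - 5
each image's coordinates form column j of the matrix


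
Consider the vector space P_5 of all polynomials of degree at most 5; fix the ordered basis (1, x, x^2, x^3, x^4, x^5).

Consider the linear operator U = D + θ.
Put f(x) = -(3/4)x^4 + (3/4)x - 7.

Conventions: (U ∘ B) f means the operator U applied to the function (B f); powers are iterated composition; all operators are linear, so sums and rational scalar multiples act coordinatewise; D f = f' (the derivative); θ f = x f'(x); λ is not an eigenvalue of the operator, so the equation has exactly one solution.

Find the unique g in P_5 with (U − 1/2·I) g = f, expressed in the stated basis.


the image equals g(x) = -(3/14)x^4 + (12/35)x^3 - (24/35)x^2 + (297/70)x + 787/35

write g with unknown coordinates in the stated basis and equate coefficients in (U − 1/2·I) g = f
solving from the highest basis element down gives g = -(3/14)x^4 + (12/35)x^3 - (24/35)x^2 + (297/70)x + 787/35
check: U g = -(6/7)x^4 + (6/35)x^3 - (12/35)x^2 + (201/70)x + 297/70
so U g − 1/2·g = -(3/4)x^4 + (3/4)x - 7 = f ✓


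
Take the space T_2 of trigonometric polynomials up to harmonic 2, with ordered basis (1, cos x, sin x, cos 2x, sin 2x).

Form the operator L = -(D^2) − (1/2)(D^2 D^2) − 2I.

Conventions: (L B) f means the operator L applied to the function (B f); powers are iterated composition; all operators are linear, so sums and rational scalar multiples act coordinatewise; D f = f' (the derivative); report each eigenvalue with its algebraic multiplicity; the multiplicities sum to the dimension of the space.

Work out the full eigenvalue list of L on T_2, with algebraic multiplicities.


image of 1: -2
image of cos x: -(3/2)cos x
image of sin x: -(3/2)sin x
image of cos 2x: -6cos 2x
image of sin 2x: -6sin 2x
the matrix is diagonal; its diagonal is (-2, -3/2, -3/2, -6, -6)
for a triangular matrix the eigenvalues are the diagonal entries, with algebraic multiplicity their repetition count

λ = -6 (multiplicity 2), λ = -2 (multiplicity 1), λ = -3/2 (multiplicity 2)


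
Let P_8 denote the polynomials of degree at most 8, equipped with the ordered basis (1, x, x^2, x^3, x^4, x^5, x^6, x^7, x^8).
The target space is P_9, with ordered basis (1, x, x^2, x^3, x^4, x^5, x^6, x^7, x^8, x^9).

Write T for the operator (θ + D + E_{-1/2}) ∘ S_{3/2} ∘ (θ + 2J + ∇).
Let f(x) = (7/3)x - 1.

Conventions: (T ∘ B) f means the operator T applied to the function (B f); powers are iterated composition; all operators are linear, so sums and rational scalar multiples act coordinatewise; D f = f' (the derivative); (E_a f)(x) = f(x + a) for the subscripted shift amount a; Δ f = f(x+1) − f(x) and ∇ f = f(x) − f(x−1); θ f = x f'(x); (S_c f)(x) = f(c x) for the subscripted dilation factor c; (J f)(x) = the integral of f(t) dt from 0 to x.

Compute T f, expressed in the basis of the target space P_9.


θ f = (7/3)x
J f = (7/6)x^2 - x
(2J) f = (7/3)x^2 - 2x
∇ f = 7/3
(θ + 2J + ∇) f = (7/3)x^2 + (1/3)x + 7/3
S_{3/2} (θ + 2J + ∇) f = (21/4)x^2 + (1/2)x + 7/3
θ S_{3/2} (θ + 2J + ∇) f = (21/2)x^2 + (1/2)x
D S_{3/2} (θ + 2J + ∇) f = (21/2)x + 1/2
E_{-1/2} S_{3/2} (θ + 2J + ∇) f = (21/4)x^2 - (19/4)x + 163/48
(θ + D + E_{-1/2}) S_{3/2} (θ + 2J + ∇) f = (63/4)x^2 + (25/4)x + 187/48

the result is g(x) = (63/4)x^2 + (25/4)x + 187/48


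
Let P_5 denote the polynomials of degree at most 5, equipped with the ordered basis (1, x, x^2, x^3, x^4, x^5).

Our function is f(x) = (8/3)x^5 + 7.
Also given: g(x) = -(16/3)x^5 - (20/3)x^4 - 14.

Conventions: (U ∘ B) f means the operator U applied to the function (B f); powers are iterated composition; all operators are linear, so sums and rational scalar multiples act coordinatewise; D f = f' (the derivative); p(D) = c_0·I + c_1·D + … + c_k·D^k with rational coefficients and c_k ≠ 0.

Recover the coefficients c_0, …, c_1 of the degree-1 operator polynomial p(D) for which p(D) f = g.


D^0 f = (8/3)x^5 + 7
D^1 f = (40/3)x^4
matching coefficients of g against c_0 f + c_1 Df + … from the top degree down determines the c_i
solution: c_0 = -2, c_1 = -1/2

p(D) = -2·I − (1/2)·D, i.e. c_0 = -2, c_1 = -1/2


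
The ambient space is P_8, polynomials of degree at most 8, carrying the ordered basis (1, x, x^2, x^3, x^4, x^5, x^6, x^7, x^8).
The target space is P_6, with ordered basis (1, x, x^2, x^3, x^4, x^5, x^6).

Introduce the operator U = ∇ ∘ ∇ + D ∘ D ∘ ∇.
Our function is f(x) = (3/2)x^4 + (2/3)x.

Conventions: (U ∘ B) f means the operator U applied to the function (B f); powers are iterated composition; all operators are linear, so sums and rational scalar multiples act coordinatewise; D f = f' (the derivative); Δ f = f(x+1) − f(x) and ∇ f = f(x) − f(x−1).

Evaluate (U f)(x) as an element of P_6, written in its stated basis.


the image equals g(x) = 18x^2 + 3

∇ f = 6x^3 - 9x^2 + 6x - 5/6
∇ ∇ f = 18x^2 - 36x + 21
∇ f = 6x^3 - 9x^2 + 6x - 5/6
D ∇ f = 18x^2 - 18x + 6
D D ∇ f = 36x - 18
(∇ ∘ ∇ + D ∘ D ∘ ∇) f = 18x^2 + 3


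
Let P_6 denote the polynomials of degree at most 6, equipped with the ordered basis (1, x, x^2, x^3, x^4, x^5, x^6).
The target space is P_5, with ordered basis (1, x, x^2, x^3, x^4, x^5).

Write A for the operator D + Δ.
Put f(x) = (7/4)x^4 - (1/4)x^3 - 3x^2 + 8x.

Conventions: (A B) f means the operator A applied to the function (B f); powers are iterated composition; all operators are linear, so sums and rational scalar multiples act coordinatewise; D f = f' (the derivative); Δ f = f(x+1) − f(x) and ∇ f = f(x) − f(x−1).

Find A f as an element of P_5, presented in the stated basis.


D f = 7x^3 - (3/4)x^2 - 6x + 8
Δ f = 7x^3 + (39/4)x^2 + (1/4)x + 13/2
(D + Δ) f = 14x^3 + 9x^2 - (23/4)x + 29/2

g(x) = 14x^3 + 9x^2 - (23/4)x + 29/2


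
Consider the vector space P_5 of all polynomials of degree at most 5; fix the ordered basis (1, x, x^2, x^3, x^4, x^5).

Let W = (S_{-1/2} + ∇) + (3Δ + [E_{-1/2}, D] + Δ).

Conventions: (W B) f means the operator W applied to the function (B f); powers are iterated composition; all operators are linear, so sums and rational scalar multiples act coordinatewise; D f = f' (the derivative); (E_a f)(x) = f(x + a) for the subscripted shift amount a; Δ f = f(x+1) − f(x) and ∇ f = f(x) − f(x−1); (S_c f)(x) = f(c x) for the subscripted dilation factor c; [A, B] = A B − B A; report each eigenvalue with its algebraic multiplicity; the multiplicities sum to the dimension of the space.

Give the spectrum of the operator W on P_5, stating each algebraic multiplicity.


image of 1: 1
image of x: -(1/2)x + 5
image of x^2: (1/4)x^2 + 10x + 3
image of x^3: -(1/8)x^3 + 15x^2 + 9x + 5
image of x^4: (1/16)x^4 + 20x^3 + 18x^2 + 20x + 3
image of x^5: -(1/32)x^5 + 25x^4 + 30x^3 + 50x^2 + 15x + 5
the matrix is upper triangular; its diagonal is (1, -1/2, 1/4, -1/8, 1/16, -1/32)
for a triangular matrix the eigenvalues are the diagonal entries, with algebraic multiplicity their repetition count

λ = -1/2 (multiplicity 1), λ = -1/8 (multiplicity 1), λ = -1/32 (multiplicity 1), λ = 1/16 (multiplicity 1), λ = 1/4 (multiplicity 1), λ = 1 (multiplicity 1)


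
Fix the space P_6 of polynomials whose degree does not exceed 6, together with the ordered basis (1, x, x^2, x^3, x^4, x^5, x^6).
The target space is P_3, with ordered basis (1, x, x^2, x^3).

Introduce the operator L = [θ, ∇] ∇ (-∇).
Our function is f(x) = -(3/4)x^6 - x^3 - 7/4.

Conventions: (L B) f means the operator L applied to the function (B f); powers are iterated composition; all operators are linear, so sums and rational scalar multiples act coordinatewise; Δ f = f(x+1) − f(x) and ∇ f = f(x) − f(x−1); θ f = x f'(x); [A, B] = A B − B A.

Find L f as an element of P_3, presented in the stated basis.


the result is g(x) = -90x^3 + 540x^2 - 1125x + 804

∇ f = -(9/2)x^5 + (45/4)x^4 - 15x^3 + (33/4)x^2 - (3/2)x - 1/4
(-∇) f = (9/2)x^5 - (45/4)x^4 + 15x^3 - (33/4)x^2 + (3/2)x + 1/4
∇ (-∇) f = (45/2)x^4 - 90x^3 + (315/2)x^2 - 129x + 81/2
∇ ∇ (-∇) f = 90x^3 - 405x^2 + 675x - 399
θ ∇ ∇ (-∇) f = 270x^3 - 810x^2 + 675x
θ ∇ (-∇) f = 90x^4 - 270x^3 + 315x^2 - 129x
∇ θ ∇ (-∇) f = 360x^3 - 1350x^2 + 1800x - 804
[θ, ∇] ∇ (-∇) f = -90x^3 + 540x^2 - 1125x + 804


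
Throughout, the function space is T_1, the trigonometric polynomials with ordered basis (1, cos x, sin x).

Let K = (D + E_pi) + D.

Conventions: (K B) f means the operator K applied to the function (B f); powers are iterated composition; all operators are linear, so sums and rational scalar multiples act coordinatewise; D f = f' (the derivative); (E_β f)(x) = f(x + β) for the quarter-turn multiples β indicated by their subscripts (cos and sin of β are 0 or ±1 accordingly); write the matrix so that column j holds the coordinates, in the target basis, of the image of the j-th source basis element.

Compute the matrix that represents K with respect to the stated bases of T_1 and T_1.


image of 1: 1
image of cos x: -cos x - 2sin x
image of sin x: 2cos x - sin x
each image's coordinates form column j of the matrix

the matrix is [[1, 0, 0]; [0, -1, 2]; [0, -2, -1]] (rows listed top to bottom)


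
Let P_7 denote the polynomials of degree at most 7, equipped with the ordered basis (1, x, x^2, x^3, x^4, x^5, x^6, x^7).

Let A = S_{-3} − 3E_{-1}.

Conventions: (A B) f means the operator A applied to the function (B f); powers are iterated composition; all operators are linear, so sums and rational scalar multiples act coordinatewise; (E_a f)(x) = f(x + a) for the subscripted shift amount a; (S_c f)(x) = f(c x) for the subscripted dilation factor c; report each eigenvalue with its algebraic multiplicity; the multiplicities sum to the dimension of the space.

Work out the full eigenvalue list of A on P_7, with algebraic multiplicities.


λ = -2190 (multiplicity 1), λ = -246 (multiplicity 1), λ = -30 (multiplicity 1), λ = -6 (multiplicity 1), λ = -2 (multiplicity 1), λ = 6 (multiplicity 1), λ = 78 (multiplicity 1), λ = 726 (multiplicity 1)

image of 1: -2
image of x: -6x + 3
image of x^2: 6x^2 + 6x - 3
image of x^3: -30x^3 + 9x^2 - 9x + 3
image of x^4: 78x^4 + 12x^3 - 18x^2 + 12x - 3
image of x^5: -246x^5 + 15x^4 - 30x^3 + 30x^2 - 15x + 3
image of x^6: 726x^6 + 18x^5 - 45x^4 + 60x^3 - 45x^2 + 18x - 3
image of x^7: -2190x^7 + 21x^6 - 63x^5 + 105x^4 - 105x^3 + 63x^2 - 21x + 3
the matrix is upper triangular; its diagonal is (-2, -6, 6, -30, 78, -246, 726, -2190)
for a triangular matrix the eigenvalues are the diagonal entries, with algebraic multiplicity their repetition count


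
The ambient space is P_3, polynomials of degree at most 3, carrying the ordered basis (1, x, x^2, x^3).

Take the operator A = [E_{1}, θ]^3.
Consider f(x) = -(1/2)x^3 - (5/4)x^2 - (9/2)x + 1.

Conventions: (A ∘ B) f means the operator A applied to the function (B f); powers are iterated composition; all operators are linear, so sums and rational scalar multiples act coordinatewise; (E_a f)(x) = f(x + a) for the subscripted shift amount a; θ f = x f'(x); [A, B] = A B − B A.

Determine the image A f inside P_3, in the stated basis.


θ f = -(3/2)x^3 - (5/2)x^2 - (9/2)x
E_{1} θ f = -(3/2)x^3 - 7x^2 - 14x - 17/2
E_{1} f = -(1/2)x^3 - (11/4)x^2 - (17/2)x - 21/4
θ E_{1} f = -(3/2)x^3 - (11/2)x^2 - (17/2)x
[E_{1}, θ] f = -(3/2)x^2 - (11/2)x - 17/2
θ [E_{1}, θ] f = -3x^2 - (11/2)x
E_{1} θ [E_{1}, θ] f = -3x^2 - (23/2)x - 17/2
E_{1} [E_{1}, θ] f = -(3/2)x^2 - (17/2)x - 31/2
θ E_{1} [E_{1}, θ] f = -3x^2 - (17/2)x
[E_{1}, θ] [E_{1}, θ] f = -3x - 17/2
θ [E_{1}, θ] [E_{1}, θ] f = -3x
E_{1} θ [E_{1}, θ] [E_{1}, θ] f = -3x - 3
E_{1} [E_{1}, θ] [E_{1}, θ] f = -3x - 23/2
θ E_{1} [E_{1}, θ] [E_{1}, θ] f = -3x
[E_{1}, θ] [E_{1}, θ] [E_{1}, θ] f = -3

the result is g(x) = -3


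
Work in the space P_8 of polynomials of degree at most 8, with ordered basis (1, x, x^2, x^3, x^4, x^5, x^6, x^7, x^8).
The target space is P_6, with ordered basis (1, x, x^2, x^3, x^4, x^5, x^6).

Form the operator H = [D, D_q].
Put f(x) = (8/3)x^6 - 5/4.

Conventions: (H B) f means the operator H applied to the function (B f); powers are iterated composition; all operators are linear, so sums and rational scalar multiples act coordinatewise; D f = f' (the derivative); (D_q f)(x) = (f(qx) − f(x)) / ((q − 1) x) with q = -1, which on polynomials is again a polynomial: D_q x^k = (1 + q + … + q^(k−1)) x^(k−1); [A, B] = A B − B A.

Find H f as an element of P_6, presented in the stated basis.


the result is g(x) = -16x^4

D_q f = 0
D D_q f = 0
D f = 16x^5
D_q D f = 16x^4
[D, D_q] f = -16x^4


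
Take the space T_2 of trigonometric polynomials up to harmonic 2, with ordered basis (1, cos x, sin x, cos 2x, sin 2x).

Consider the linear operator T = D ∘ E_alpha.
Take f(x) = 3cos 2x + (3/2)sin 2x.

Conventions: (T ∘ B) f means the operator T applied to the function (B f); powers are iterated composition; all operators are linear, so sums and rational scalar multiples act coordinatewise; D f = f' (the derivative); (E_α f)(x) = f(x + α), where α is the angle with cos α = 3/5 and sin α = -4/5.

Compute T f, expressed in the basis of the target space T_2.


the result is g(x) = (123/25)cos 2x + (114/25)sin 2x

E_alpha f = -(57/25)cos 2x + (123/50)sin 2x
D E_alpha f = (123/25)cos 2x + (114/25)sin 2x


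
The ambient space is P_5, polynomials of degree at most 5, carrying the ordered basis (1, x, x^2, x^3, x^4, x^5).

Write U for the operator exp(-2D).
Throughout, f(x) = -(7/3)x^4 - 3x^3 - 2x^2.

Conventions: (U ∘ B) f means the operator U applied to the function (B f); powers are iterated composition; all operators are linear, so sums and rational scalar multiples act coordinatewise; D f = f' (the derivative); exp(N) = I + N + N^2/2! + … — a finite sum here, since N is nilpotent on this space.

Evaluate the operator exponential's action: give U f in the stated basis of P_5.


the result is g(x) = -(7/3)x^4 + (47/3)x^3 - 40x^2 + (140/3)x - 64/3

order-1 term: (56/3)x^3 + 18x^2 + 8x
order-2 term: -56x^2 - 36x - 8
order-3 term: (224/3)x + 24
order-4 term: -112/3
the series for exp(-2D) f terminates at order 4
exp(-2D) f = -(7/3)x^4 + (47/3)x^3 - 40x^2 + (140/3)x - 64/3


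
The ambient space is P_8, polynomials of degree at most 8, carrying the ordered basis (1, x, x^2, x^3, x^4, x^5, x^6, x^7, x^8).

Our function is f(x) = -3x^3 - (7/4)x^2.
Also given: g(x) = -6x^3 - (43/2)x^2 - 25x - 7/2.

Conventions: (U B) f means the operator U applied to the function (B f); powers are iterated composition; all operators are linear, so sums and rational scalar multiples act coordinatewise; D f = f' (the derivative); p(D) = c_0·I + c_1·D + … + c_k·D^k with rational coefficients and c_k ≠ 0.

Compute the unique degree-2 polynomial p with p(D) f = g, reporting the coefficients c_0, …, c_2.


D^0 f = -3x^3 - (7/4)x^2
D^1 f = -9x^2 - (7/2)x
D^2 f = -18x - 7/2
matching coefficients of g against c_0 f + c_1 Df + … from the top degree down determines the c_i
solution: c_0 = 2, c_1 = 2, c_2 = 1

p(D) = 2·I + 2·D + D^2, i.e. c_0 = 2, c_1 = 2, c_2 = 1


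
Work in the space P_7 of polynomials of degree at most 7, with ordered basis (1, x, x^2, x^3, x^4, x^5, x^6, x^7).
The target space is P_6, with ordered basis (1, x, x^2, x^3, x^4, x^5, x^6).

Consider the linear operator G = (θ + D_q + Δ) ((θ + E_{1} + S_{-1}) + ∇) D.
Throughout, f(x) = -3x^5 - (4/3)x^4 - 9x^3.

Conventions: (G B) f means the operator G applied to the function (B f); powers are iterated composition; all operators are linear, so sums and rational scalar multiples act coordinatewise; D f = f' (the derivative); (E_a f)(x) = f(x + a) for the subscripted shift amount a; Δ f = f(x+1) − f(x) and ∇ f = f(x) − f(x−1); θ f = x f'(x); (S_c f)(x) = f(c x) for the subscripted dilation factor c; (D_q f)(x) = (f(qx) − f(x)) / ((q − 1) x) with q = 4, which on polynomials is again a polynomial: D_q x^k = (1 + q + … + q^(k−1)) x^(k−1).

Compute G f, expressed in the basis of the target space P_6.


the image equals g(x) = -360x^4 - 8418x^3 - 4084x^2 - 1976x - 822

D f = -15x^4 - (16/3)x^3 - 27x^2
θ D f = -60x^4 - 16x^3 - 54x^2
E_{1} D f = -15x^4 - (196/3)x^3 - 133x^2 - 130x - 142/3
S_{-1} D f = -15x^4 + (16/3)x^3 - 27x^2
(θ + E_{1} + S_{-1}) D f = -90x^4 - 76x^3 - 214x^2 - 130x - 142/3
∇ D f = -60x^3 + 74x^2 - 98x + 110/3
((θ + E_{1} + S_{-1}) + ∇) D f = -90x^4 - 136x^3 - 140x^2 - 228x - 32/3
θ ((θ + E_{1} + S_{-1}) + ∇) D f = -360x^4 - 408x^3 - 280x^2 - 228x
D_q ((θ + E_{1} + S_{-1}) + ∇) D f = -7650x^3 - 2856x^2 - 700x - 228
Δ ((θ + E_{1} + S_{-1}) + ∇) D f = -360x^3 - 948x^2 - 1048x - 594
(θ + D_q + Δ) ((θ + E_{1} + S_{-1}) + ∇) D f = -360x^4 - 8418x^3 - 4084x^2 - 1976x - 822


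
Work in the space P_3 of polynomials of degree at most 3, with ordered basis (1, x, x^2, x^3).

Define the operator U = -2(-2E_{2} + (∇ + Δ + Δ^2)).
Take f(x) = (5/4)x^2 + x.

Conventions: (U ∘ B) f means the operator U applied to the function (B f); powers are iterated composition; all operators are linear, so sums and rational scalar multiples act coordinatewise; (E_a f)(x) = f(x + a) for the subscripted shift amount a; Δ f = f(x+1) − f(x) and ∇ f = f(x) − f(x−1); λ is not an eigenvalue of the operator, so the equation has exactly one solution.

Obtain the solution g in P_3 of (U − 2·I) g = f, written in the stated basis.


write g with unknown coordinates in the stated basis and equate coefficients in (U − 2·I) g = f
solving from the highest basis element down gives g = (5/8)x^2 - 2x + 1/4
check: U g = (5/2)x^2 - 3x + 1/2
so U g − 2·g = (5/4)x^2 + x = f ✓

the image equals g(x) = (5/8)x^2 - 2x + 1/4


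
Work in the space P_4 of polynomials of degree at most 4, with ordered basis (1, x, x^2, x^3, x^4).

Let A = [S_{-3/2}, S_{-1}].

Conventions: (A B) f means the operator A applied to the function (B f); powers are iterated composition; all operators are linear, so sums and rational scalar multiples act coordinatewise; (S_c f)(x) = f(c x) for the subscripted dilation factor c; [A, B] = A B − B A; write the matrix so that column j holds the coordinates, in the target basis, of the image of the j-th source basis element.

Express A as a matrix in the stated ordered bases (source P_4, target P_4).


the matrix is [[0, 0, 0, 0, 0]; [0, 0, 0, 0, 0]; [0, 0, 0, 0, 0]; [0, 0, 0, 0, 0]; [0, 0, 0, 0, 0]] (rows listed top to bottom)

image of 1: 0
image of x: 0
image of x^2: 0
image of x^3: 0
image of x^4: 0
each image's coordinates form column j of the matrix


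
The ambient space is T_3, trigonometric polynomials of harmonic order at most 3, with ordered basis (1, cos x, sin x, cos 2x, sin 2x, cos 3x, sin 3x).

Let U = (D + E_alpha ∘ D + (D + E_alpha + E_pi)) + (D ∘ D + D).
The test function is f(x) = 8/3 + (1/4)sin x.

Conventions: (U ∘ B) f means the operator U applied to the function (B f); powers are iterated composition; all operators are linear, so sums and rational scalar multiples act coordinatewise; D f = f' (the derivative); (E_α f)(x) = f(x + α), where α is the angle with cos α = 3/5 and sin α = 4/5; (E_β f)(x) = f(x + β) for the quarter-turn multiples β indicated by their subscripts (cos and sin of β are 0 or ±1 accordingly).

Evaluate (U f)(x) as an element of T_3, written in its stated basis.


D f = (1/4)cos x
D f = (1/4)cos x
E_alpha D f = (3/20)cos x - (1/5)sin x
D f = (1/4)cos x
E_alpha f = 8/3 + (1/5)cos x + (3/20)sin x
E_pi f = 8/3 - (1/4)sin x
(D + E_alpha + E_pi) f = 16/3 + (9/20)cos x - (1/10)sin x
(D + E_alpha ∘ D + (D + E_alpha + E_pi)) f = 16/3 + (17/20)cos x - (3/10)sin x
D f = (1/4)cos x
D D f = -(1/4)sin x
D f = (1/4)cos x
(D ∘ D + D) f = (1/4)cos x - (1/4)sin x
((D + E_alpha ∘ D + (D + E_alpha + E_pi)) + (D ∘ D + D)) f = 16/3 + (11/10)cos x - (11/20)sin x

the image equals g(x) = 16/3 + (11/10)cos x - (11/20)sin x


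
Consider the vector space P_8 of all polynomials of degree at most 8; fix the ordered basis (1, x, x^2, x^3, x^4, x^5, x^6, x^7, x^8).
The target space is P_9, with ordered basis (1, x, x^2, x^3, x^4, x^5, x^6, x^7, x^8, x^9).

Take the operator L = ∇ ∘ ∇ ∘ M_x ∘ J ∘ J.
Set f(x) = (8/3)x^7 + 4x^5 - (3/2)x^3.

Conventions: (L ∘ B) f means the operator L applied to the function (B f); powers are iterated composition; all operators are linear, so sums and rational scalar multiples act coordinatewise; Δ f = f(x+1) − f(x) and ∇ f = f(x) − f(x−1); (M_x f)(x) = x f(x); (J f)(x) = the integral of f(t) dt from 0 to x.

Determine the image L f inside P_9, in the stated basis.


J f = (1/3)x^8 + (2/3)x^6 - (3/8)x^4
J J f = (1/27)x^9 + (2/21)x^7 - (3/40)x^5
M_x J J f = (1/27)x^10 + (2/21)x^8 - (3/40)x^6
∇ M_x J J f = (10/27)x^9 - (5/3)x^8 + (328/63)x^7 - (94/9)x^6 + (853/60)x^5 - (959/72)x^4 + (149/18)x^3 - (77/24)x^2 + (2579/3780)x - 433/7560
∇ ∇ M_x J J f = (10/3)x^8 - (80/3)x^7 + (1028/9)x^6 - 312x^5 + (20639/36)x^4 - 711x^3 + (6875/12)x^2 - (4885/18)x + 216943/3780

the image equals g(x) = (10/3)x^8 - (80/3)x^7 + (1028/9)x^6 - 312x^5 + (20639/36)x^4 - 711x^3 + (6875/12)x^2 - (4885/18)x + 216943/3780


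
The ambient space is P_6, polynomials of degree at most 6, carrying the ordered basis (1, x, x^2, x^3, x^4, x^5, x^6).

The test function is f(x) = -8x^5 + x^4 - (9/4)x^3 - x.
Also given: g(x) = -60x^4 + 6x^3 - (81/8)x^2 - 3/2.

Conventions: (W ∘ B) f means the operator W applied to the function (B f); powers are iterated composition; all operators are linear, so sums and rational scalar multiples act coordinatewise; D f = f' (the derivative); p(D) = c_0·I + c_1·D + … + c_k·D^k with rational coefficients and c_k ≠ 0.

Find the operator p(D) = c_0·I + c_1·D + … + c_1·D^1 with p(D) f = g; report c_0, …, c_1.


p(D) = (3/2)·D, i.e. c_0 = 0, c_1 = 3/2

D^0 f = -8x^5 + x^4 - (9/4)x^3 - x
D^1 f = -40x^4 + 4x^3 - (27/4)x^2 - 1
matching coefficients of g against c_0 f + c_1 Df + … from the top degree down determines the c_i
solution: c_0 = 0, c_1 = 3/2


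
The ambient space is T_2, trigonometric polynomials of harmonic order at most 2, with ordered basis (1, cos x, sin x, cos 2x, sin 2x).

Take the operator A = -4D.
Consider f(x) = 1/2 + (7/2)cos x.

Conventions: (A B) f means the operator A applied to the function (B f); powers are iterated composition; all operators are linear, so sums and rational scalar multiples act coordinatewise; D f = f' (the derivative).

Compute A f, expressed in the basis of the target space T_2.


the image equals g(x) = 14sin x

D f = -(7/2)sin x
(-4D) f = 14sin x


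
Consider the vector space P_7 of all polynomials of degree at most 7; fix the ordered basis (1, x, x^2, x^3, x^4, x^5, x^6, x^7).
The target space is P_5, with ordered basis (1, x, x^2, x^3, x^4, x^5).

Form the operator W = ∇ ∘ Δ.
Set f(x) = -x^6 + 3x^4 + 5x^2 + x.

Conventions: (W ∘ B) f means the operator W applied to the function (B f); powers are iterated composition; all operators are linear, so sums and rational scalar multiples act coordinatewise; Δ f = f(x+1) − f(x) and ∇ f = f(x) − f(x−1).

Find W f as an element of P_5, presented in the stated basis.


g(x) = -30x^4 + 6x^2 + 14

Δ f = -6x^5 - 15x^4 - 8x^3 + 3x^2 + 16x + 8
∇ Δ f = -30x^4 + 6x^2 + 14


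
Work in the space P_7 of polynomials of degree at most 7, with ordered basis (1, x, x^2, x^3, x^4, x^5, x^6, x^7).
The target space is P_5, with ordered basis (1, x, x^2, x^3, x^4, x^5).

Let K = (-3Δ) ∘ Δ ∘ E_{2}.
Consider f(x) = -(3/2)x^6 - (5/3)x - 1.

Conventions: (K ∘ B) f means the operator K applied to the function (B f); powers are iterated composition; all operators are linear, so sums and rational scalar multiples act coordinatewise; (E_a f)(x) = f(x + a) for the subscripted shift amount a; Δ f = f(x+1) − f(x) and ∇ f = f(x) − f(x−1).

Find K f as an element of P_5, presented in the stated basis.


g(x) = 135x^4 + 1620x^3 + 7425x^2 + 15390x + 12159

E_{2} f = -(3/2)x^6 - 18x^5 - 90x^4 - 240x^3 - 360x^2 - (869/3)x - 301/3
Δ E_{2} f = -9x^5 - (225/2)x^4 - 570x^3 - (2925/2)x^2 - 1899x - 5995/6
Δ (Δ ∘ E_{2}) f = -45x^4 - 540x^3 - 2475x^2 - 5130x - 4053
(-3Δ) (Δ ∘ E_{2}) f = 135x^4 + 1620x^3 + 7425x^2 + 15390x + 12159


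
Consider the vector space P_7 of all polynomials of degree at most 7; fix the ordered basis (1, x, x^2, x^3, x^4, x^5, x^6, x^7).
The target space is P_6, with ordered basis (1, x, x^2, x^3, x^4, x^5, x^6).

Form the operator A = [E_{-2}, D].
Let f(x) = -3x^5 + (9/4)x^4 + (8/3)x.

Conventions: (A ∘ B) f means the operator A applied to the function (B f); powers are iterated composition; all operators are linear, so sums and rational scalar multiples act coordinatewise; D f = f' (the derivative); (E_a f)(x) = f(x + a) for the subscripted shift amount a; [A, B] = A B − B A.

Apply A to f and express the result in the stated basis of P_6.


D f = -15x^4 + 9x^3 + 8/3
E_{-2} D f = -15x^4 + 129x^3 - 414x^2 + 588x - 928/3
E_{-2} f = -3x^5 + (129/4)x^4 - 138x^3 + 294x^2 - (928/3)x + 380/3
D E_{-2} f = -15x^4 + 129x^3 - 414x^2 + 588x - 928/3
[E_{-2}, D] f = 0

the image equals g(x) = 0


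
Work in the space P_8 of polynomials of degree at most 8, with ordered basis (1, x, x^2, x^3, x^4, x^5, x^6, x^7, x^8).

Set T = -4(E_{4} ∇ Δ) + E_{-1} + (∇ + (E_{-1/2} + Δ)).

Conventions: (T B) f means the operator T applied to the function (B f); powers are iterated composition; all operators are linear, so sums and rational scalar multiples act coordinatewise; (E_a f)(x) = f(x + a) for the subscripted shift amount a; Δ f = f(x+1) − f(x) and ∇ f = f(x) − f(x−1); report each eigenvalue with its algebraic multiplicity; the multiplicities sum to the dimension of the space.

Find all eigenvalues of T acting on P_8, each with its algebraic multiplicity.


image of 1: 2
image of x: 2x + 1/2
image of x^2: 2x^2 + x - 27/4
image of x^3: 2x^3 + (3/2)x^2 - (81/4)x - 761/8
image of x^4: 2x^4 + 2x^3 - (81/2)x^2 - (761/2)x - 12399/16
image of x^5: 2x^5 + (5/2)x^4 - (135/2)x^3 - (3805/4)x^2 - (61995/16)x - 168929/32
image of x^6: 2x^6 + 3x^5 - (405/4)x^4 - (3805/2)x^3 - (185985/16)x^2 - (506787/16)x - 2089407/64
image of x^7: 2x^7 + (7/2)x^6 - (567/4)x^5 - (26635/8)x^4 - (433965/16)x^3 - (3547509/32)x^2 - (14625849/64)x - 24342401/128
image of x^8: 2x^8 + 4x^7 - 189x^6 - 5327x^5 - (433965/8)x^4 - (1182503/4)x^3 - (14625849/16)x^2 - (24342401/16)x - 272500479/256
the matrix is upper triangular; its diagonal is (2, 2, 2, 2, 2, 2, 2, 2, 2)
for a triangular matrix the eigenvalues are the diagonal entries, with algebraic multiplicity their repetition count

λ = 2 (multiplicity 9)
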